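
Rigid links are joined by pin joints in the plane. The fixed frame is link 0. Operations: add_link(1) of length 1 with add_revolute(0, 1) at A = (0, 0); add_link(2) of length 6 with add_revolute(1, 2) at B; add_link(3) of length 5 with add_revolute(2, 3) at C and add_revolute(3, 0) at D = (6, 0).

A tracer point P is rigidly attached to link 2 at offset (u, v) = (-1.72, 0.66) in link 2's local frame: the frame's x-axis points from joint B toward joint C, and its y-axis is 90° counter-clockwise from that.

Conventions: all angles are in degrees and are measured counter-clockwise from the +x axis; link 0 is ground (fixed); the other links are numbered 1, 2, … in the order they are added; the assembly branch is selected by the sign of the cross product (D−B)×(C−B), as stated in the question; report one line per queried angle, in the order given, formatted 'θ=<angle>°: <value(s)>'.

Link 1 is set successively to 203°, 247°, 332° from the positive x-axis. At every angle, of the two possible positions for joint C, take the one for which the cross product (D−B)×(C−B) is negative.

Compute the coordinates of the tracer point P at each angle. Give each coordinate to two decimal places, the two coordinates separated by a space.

A=(0,0), D=(6.00,0)
θ=203°: B = A + 1.00·(cos203°, sin203°) = (-0.9205, -0.3907)
θ=203°: |BD| = 6.9315
θ=203°: circle(B,6.00) ∩ circle(D,5.00): a=4.2592, h=4.2260
θ=203°:   candidates: C₊=(3.0937,4.0686) cross=29.292; C₋=(3.5702,-4.3699) cross=-29.292
θ=203°:   branch - wants cross < 0 → take C=(3.5702,-4.3699) (cross=-29.292)
θ=203°: ex = (C−B)/|BC| = (0.7484,-0.6632); ey = (0.6632,0.7484)
θ=203°: P = B + -1.72·ex + 0.66·ey = (-1.7701,1.2439)
θ=247°: B = A + 1.00·(cos247°, sin247°) = (-0.3907, -0.9205)
θ=247°: |BD| = 6.4567
θ=247°: circle(B,6.00) ∩ circle(D,5.00): a=4.0802, h=4.3991
θ=247°:   candidates: C₊=(3.0206,4.0154) cross=28.404; C₋=(4.2749,-4.6930) cross=-28.404
θ=247°:   branch - wants cross < 0 → take C=(4.2749,-4.6930) (cross=-28.404)
θ=247°: ex = (C−B)/|BC| = (0.7776,-0.6287); ey = (0.6287,0.7776)
θ=247°: P = B + -1.72·ex + 0.66·ey = (-1.3132,0.6742)
θ=332°: B = A + 1.00·(cos332°, sin332°) = (0.8829, -0.4695)
θ=332°: |BD| = 5.1385
θ=332°: circle(B,6.00) ∩ circle(D,5.00): a=3.6396, h=4.7700
θ=332°:   candidates: C₊=(4.0715,4.6131) cross=24.511; C₋=(4.9431,-4.8870) cross=-24.511
θ=332°:   branch - wants cross < 0 → take C=(4.9431,-4.8870) (cross=-24.511)
θ=332°: ex = (C−B)/|BC| = (0.6767,-0.7363); ey = (0.7363,0.6767)
θ=332°: P = B + -1.72·ex + 0.66·ey = (0.2050,1.2435)

θ=203°: -1.77 1.24
θ=247°: -1.31 0.67
θ=332°: 0.20 1.24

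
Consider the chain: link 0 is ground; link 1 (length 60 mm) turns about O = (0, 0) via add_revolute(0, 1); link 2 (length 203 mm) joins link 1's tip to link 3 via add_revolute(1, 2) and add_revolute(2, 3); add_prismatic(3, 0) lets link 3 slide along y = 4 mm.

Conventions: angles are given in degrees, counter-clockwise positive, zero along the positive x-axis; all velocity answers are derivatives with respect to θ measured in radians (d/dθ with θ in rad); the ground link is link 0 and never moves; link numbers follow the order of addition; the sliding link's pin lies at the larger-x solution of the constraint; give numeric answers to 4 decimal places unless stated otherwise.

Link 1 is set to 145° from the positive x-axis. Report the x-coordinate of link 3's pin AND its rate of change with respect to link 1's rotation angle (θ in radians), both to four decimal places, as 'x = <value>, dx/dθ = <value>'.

geometry: r = 60 mm, L = 203 mm, e = 4 mm
crank pin P = (r cos θ, r sin θ) = (-49.149123, 34.414586)
h = r sin θ − e = 34.414586 − 4 = 30.414586
x = r cos θ + √(L² − h²) = -49.149123 + 200.708627 = 151.559504
dx/dθ = −r sin θ − h·r cos θ/√(L² − h²) (θ in radians; h = 30.414586) = -26.966724

x = 151.5595, dx/dθ = -26.9667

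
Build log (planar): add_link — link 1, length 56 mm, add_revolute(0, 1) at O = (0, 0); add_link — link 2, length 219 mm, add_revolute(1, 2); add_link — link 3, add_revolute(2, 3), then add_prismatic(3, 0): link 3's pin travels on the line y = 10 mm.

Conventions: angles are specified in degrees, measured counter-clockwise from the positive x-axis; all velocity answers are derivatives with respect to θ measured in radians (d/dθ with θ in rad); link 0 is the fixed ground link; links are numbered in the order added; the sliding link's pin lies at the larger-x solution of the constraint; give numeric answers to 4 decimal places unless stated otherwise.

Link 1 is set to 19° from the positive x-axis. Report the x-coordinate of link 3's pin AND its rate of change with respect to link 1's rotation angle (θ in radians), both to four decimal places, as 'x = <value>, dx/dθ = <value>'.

geometry: r = 56 mm, L = 219 mm, e = 10 mm
crank pin P = (r cos θ, r sin θ) = (52.949040, 18.231817)
h = r sin θ − e = 18.231817 − 10 = 8.231817
x = r cos θ + √(L² − h²) = 52.949040 + 218.845236 = 271.794276
dx/dθ = −r sin θ − h·r cos θ/√(L² − h²) (θ in radians; h = 8.231817) = -20.223483

x = 271.7943, dx/dθ = -20.2235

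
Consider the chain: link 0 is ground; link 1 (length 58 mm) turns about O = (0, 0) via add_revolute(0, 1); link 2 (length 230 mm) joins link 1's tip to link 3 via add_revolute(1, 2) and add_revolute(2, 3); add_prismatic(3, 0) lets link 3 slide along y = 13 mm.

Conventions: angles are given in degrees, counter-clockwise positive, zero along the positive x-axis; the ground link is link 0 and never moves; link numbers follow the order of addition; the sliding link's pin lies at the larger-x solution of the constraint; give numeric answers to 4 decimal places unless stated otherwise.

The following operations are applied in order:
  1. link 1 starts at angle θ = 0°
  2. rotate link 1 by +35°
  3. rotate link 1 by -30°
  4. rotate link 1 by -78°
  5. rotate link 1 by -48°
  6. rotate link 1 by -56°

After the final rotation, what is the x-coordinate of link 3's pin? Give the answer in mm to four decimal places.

geometry: r = 58 mm, L = 230 mm, e = 13 mm; θ starts at 0°
rotate link 1 by +35°: θ ← 0° +35° = 35°
rotate link 1 by -30°: θ ← 35° -30° = 5°
rotate link 1 by -78°: θ ← 5° -78° = -73°
rotate link 1 by -48°: θ ← -73° -48° = -121°
rotate link 1 by -56°: θ ← -121° -56° = -177°
crank pin P = (r cos θ, r sin θ) = (-57.920513, -3.035485)
h = r sin θ − e = -3.035485 − 13 = -16.035485
x = r cos θ + √(L² − h²) = -57.920513 + 229.440326 = 171.519813

171.5198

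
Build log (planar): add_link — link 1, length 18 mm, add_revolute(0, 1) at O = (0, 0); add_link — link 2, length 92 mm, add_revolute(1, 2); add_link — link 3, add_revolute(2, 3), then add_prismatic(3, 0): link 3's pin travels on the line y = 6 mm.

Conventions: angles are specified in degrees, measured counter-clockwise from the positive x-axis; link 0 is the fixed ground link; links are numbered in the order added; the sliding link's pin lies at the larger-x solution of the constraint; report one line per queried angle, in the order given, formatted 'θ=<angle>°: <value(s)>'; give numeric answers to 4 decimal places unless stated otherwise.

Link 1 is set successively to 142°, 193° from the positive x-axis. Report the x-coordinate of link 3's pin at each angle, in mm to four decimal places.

geometry: r = 18 mm, L = 92 mm, e = 6 mm
θ=142°: crank pin P = (r cos θ, r sin θ) = (-14.184194, 11.081907)
θ=142°: h = r sin θ − e = 11.081907 − 6 = 5.081907
θ=142°: x = r cos θ + √(L² − h²) = -14.184194 + 91.859535 = 77.675342
θ=193°: crank pin P = (r cos θ, r sin θ) = (-17.538661, -4.049119)
θ=193°: h = r sin θ − e = -4.049119 − 6 = -10.049119
θ=193°: x = r cos θ + √(L² − h²) = -17.538661 + 91.449523 = 73.910862

θ=142°: 77.6753
θ=193°: 73.9109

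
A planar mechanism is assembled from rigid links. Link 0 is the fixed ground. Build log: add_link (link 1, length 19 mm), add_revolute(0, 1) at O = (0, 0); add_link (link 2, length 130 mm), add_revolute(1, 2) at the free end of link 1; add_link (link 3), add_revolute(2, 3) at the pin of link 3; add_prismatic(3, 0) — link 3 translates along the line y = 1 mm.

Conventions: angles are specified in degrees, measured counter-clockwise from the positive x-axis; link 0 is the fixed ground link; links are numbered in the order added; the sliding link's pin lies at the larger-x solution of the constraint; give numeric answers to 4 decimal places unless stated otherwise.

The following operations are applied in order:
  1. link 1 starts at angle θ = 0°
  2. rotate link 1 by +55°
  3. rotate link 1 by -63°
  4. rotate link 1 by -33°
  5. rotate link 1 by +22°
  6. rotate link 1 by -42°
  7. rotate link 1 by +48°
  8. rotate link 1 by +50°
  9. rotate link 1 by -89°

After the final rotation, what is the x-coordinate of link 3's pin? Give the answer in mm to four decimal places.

geometry: r = 19 mm, L = 130 mm, e = 1 mm; θ starts at 0°
rotate link 1 by +55°: θ ← 0° +55° = 55°
rotate link 1 by -63°: θ ← 55° -63° = -8°
rotate link 1 by -33°: θ ← -8° -33° = -41°
rotate link 1 by +22°: θ ← -41° +22° = -19°
rotate link 1 by -42°: θ ← -19° -42° = -61°
rotate link 1 by +48°: θ ← -61° +48° = -13°
rotate link 1 by +50°: θ ← -13° +50° = 37°
rotate link 1 by -89°: θ ← 37° -89° = -52°
crank pin P = (r cos θ, r sin θ) = (11.697568, -14.972204)
h = r sin θ − e = -14.972204 − 1 = -15.972204
x = r cos θ + √(L² − h²) = 11.697568 + 129.015072 = 140.712640

140.7126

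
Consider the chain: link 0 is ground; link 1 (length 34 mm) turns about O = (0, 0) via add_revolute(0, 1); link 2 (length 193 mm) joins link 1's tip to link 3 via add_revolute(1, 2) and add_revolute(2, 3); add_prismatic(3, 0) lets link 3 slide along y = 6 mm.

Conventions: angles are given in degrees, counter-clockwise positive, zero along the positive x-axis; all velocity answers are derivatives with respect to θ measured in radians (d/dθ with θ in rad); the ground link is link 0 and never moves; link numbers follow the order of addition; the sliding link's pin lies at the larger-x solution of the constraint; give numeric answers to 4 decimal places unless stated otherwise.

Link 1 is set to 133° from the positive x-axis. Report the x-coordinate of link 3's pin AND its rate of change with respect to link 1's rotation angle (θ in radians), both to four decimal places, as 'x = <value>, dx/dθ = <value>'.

geometry: r = 34 mm, L = 193 mm, e = 6 mm
crank pin P = (r cos θ, r sin θ) = (-23.187944, 24.866026)
h = r sin θ − e = 24.866026 − 6 = 18.866026
x = r cos θ + √(L² − h²) = -23.187944 + 192.075696 = 168.887752
dx/dθ = −r sin θ − h·r cos θ/√(L² − h²) (θ in radians; h = 18.866026) = -22.588464

x = 168.8878, dx/dθ = -22.5885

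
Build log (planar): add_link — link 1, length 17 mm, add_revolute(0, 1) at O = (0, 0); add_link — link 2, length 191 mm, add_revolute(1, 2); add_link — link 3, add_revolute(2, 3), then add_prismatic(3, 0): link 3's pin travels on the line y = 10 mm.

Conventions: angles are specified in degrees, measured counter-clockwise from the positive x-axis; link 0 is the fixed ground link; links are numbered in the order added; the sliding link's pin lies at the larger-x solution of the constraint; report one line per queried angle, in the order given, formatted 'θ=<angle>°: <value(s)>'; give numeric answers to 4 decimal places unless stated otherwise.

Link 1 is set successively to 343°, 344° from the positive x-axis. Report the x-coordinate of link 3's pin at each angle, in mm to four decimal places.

geometry: r = 17 mm, L = 191 mm, e = 10 mm
θ=343°: crank pin P = (r cos θ, r sin θ) = (16.257181, -4.970319)
θ=343°: h = r sin θ − e = -4.970319 − 10 = -14.970319
θ=343°: x = r cos θ + √(L² − h²) = 16.257181 + 190.412420 = 206.669600
θ=344°: crank pin P = (r cos θ, r sin θ) = (16.341449, -4.685835)
θ=344°: h = r sin θ − e = -4.685835 − 10 = -14.685835
θ=344°: x = r cos θ + √(L² − h²) = 16.341449 + 190.434572 = 206.776021

θ=343°: 206.6696
θ=344°: 206.7760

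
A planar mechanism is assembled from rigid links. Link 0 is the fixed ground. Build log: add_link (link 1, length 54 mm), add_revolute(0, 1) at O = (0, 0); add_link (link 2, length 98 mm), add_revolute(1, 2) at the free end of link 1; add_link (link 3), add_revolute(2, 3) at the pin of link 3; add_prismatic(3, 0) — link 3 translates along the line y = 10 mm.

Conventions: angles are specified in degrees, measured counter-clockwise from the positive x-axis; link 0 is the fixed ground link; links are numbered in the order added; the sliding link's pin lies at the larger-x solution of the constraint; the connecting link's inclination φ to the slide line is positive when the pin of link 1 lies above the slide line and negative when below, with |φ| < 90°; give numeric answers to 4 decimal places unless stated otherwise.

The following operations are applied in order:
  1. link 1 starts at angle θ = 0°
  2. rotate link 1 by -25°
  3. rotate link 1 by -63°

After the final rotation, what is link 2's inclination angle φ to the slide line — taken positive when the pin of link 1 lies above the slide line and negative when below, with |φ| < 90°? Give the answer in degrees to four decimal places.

geometry: r = 54 mm, L = 98 mm, e = 10 mm; θ starts at 0°
rotate link 1 by -25°: θ ← 0° -25° = -25°
rotate link 1 by -63°: θ ← -25° -63° = -88°
h = r sin θ − e = -53.967105 − 10 = -63.967105
sin φ = h / L = -63.967105 / 98 = -0.65272556
φ = arcsin(-0.65272556) = -40.747414°

-40.7474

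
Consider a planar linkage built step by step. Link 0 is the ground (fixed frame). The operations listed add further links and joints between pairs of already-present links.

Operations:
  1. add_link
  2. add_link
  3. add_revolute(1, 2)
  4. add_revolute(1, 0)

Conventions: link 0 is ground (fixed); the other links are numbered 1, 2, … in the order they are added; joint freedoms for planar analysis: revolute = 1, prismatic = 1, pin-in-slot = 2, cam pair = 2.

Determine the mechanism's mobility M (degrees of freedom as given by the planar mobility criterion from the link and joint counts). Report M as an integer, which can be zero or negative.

L=1 J1=0 J2=0
add link → L=2 J1=0 J2=0
add link → L=3 J1=0 J2=0
R@1,2 dof=1 J1 → L=3 J1=1 J2=0
R@1,0 dof=1 J1 → L=3 J1=2 J2=0
M=3(L−1)−2J1−J2=3·2−2·2−0=2

M = 2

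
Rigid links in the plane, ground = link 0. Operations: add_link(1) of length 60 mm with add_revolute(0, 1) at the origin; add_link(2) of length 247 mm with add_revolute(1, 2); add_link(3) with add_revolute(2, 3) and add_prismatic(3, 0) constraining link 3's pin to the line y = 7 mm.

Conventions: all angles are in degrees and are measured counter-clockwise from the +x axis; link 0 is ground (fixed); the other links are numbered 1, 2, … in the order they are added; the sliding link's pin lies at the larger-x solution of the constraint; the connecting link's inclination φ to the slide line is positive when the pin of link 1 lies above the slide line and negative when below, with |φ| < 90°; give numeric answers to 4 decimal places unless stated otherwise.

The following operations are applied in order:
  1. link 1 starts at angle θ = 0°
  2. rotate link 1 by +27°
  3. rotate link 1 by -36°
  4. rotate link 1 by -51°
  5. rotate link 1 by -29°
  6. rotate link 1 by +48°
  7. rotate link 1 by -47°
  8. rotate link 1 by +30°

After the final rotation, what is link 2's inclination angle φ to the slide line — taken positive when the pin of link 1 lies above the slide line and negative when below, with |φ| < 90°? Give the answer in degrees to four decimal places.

geometry: r = 60 mm, L = 247 mm, e = 7 mm; θ starts at 0°
rotate link 1 by +27°: θ ← 0° +27° = 27°
rotate link 1 by -36°: θ ← 27° -36° = -9°
rotate link 1 by -51°: θ ← -9° -51° = -60°
rotate link 1 by -29°: θ ← -60° -29° = -89°
rotate link 1 by +48°: θ ← -89° +48° = -41°
rotate link 1 by -47°: θ ← -41° -47° = -88°
rotate link 1 by +30°: θ ← -88° +30° = -58°
h = r sin θ − e = -50.882886 − 7 = -57.882886
sin φ = h / L = -57.882886 / 247 = -0.23434367
φ = arcsin(-0.23434367) = -13.552937°

-13.5529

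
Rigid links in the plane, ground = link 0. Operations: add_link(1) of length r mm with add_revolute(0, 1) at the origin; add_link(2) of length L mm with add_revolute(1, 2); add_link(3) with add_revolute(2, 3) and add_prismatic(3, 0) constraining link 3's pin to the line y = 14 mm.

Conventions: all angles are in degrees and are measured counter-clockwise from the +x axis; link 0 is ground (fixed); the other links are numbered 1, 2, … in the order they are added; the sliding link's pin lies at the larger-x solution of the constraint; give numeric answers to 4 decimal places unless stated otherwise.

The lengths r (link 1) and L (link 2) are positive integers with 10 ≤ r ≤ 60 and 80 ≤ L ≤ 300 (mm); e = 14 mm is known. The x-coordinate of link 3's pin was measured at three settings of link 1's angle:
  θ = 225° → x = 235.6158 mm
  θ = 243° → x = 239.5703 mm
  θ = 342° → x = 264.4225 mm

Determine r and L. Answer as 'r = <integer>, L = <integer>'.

constraint per measurement: (x − r cos θ)² + (r sin θ − e)² = L²
subtracting the θ₁ and θ₂ equations cancels the r² and L² terms:
r = (x₁² − x₂²) / (2[(x₁cos θ₁ + e sin θ₁) − (x₂cos θ₂ + e sin θ₂)]) = 17.0000 → r = 17
L² = (x₁ − r cos θ₁)² + (r sin θ₁ − e)² = 62000.9761 → L = 249.0000 → L = 249
check at θ₃=342°: x = 264.4225 (printed 264.4225) ✓

r = 17, L = 249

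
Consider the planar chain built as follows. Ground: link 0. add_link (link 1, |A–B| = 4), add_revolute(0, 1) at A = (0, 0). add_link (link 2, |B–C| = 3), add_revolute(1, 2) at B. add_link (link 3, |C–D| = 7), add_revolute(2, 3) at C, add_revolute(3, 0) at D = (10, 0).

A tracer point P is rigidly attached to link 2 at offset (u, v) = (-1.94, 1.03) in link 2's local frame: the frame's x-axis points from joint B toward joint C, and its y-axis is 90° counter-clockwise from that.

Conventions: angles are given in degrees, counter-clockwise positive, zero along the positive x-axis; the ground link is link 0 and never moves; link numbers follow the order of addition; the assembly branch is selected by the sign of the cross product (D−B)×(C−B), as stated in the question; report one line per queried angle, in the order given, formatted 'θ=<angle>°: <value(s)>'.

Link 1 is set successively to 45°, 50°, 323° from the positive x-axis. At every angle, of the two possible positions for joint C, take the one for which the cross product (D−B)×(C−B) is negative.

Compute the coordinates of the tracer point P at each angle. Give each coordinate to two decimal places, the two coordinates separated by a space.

A=(0,0), D=(10.00,0)
θ=45°: B = A + 4.00·(cos45°, sin45°) = (2.8284, 2.8284)
θ=45°: |BD| = 7.7092
θ=45°: circle(B,3.00) ∩ circle(D,7.00): a=1.2603, h=2.7224
θ=45°:   candidates: C₊=(4.9997,4.8986) cross=20.988; C₋=(3.0020,-0.1665) cross=-20.988
θ=45°:   branch - wants cross < 0 → take C=(3.0020,-0.1665) (cross=-20.988)
θ=45°: ex = (C−B)/|BC| = (0.0579,-0.9983); ey = (0.9983,0.0579)
θ=45°: P = B + -1.94·ex + 1.03·ey = (3.7445,4.8248)
θ=50°: B = A + 4.00·(cos50°, sin50°) = (2.5712, 3.0642)
θ=50°: |BD| = 8.0360
θ=50°: circle(B,3.00) ∩ circle(D,7.00): a=1.5292, h=2.5810
θ=50°:   candidates: C₊=(4.9690,4.8671) cross=20.741; C₋=(3.0006,0.0951) cross=-20.741
θ=50°:   branch - wants cross < 0 → take C=(3.0006,0.0951) (cross=-20.741)
θ=50°: ex = (C−B)/|BC| = (0.1432,-0.9897); ey = (0.9897,0.1432)
θ=50°: P = B + -1.94·ex + 1.03·ey = (3.3128,5.1317)
θ=323°: B = A + 4.00·(cos323°, sin323°) = (3.1945, -2.4073)
θ=323°: |BD| = 7.2187
θ=323°: circle(B,3.00) ∩ circle(D,7.00): a=0.8387, h=2.8804
θ=323°:   candidates: C₊=(3.0247,0.5879) cross=20.792; C₋=(4.9458,-4.8430) cross=-20.792
θ=323°:   branch - wants cross < 0 → take C=(4.9458,-4.8430) (cross=-20.792)
θ=323°: ex = (C−B)/|BC| = (0.5838,-0.8119); ey = (0.8119,0.5838)
θ=323°: P = B + -1.94·ex + 1.03·ey = (2.8983,-0.2308)

θ=45°: 3.74 4.82
θ=50°: 3.31 5.13
θ=323°: 2.90 -0.23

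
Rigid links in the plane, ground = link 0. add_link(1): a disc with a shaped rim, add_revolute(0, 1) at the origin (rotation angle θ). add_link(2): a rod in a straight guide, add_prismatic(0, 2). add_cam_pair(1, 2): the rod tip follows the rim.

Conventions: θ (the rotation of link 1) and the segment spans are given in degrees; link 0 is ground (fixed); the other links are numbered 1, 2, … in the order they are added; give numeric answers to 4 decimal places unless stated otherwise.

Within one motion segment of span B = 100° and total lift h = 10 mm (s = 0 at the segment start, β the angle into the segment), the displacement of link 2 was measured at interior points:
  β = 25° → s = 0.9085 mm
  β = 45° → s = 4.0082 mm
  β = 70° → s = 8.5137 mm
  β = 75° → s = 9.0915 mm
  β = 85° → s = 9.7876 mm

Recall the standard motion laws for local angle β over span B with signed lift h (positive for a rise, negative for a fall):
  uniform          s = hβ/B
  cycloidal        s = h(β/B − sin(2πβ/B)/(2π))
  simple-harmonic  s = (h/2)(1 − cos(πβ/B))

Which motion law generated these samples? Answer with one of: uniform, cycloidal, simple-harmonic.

candidates at β/B = r: uniform s = h·r (linear in β); cycloidal s = h·(r − sin(2πr)/(2π)); simple-harmonic s = (h/2)(1 − cos(πr))
β=25°: printed 0.9085 | uniform 2.5000, cycloidal 0.9085, simple-harmonic 1.4645
β=45°: printed 4.0082 | uniform 4.5000, cycloidal 4.0082, simple-harmonic 4.2178
β=70°: printed 8.5137 | uniform 7.0000, cycloidal 8.5137, simple-harmonic 7.9389
β=75°: printed 9.0915 | uniform 7.5000, cycloidal 9.0915, simple-harmonic 8.5355
β=85°: printed 9.7876 | uniform 8.5000, cycloidal 9.7876, simple-harmonic 9.4550
only one law matches every sample → cycloidal

cycloidal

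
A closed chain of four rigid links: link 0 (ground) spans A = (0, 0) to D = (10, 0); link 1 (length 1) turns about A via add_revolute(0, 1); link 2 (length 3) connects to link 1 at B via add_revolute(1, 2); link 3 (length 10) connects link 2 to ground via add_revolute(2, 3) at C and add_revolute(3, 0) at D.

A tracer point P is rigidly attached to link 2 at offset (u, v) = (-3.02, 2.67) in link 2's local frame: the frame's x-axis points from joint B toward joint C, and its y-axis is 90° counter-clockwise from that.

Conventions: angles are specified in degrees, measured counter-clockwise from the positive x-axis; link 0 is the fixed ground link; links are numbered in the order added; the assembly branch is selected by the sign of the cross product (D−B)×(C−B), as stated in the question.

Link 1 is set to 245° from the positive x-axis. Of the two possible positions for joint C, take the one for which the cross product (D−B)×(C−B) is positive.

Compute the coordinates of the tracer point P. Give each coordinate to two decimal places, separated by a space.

A=(0,0), D=(10.00,0)
B = A + 1.00·(cos245°, sin245°) = (-0.4226, -0.9063)
|BD| = 10.4619
circle(B,3.00) ∩ circle(D,10.00): a=0.8819, h=2.8675
  candidates: C₊=(0.2075,2.0268) cross=29.999; C₋=(0.7044,-3.6866) cross=-29.999
  branch + wants cross > 0 → take C=(0.2075,2.0268) (cross=29.999)
ex = (C−B)/|BC| = (0.2101,0.9777); ey = (-0.9777,0.2101)
P = B + -3.02·ex + 2.67·ey = (-3.6674,-3.2981)

-3.67 -3.30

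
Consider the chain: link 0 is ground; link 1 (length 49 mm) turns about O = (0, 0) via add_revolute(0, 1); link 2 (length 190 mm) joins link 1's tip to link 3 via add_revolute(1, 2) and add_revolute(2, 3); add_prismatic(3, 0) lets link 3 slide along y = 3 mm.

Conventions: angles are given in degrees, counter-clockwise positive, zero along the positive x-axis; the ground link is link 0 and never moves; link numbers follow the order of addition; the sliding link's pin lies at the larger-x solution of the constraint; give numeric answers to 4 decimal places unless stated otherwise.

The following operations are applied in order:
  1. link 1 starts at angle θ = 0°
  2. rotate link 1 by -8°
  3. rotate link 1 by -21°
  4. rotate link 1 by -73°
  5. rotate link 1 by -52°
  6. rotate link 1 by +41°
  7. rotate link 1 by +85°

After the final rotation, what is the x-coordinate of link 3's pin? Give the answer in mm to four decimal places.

geometry: r = 49 mm, L = 190 mm, e = 3 mm; θ starts at 0°
rotate link 1 by -8°: θ ← 0° -8° = -8°
rotate link 1 by -21°: θ ← -8° -21° = -29°
rotate link 1 by -73°: θ ← -29° -73° = -102°
rotate link 1 by -52°: θ ← -102° -52° = -154°
rotate link 1 by +41°: θ ← -154° +41° = -113°
rotate link 1 by +85°: θ ← -113° +85° = -28°
crank pin P = (r cos θ, r sin θ) = (43.264432, -23.004107)
h = r sin θ − e = -23.004107 − 3 = -26.004107
x = r cos θ + √(L² − h²) = 43.264432 + 188.212078 = 231.476510

231.4765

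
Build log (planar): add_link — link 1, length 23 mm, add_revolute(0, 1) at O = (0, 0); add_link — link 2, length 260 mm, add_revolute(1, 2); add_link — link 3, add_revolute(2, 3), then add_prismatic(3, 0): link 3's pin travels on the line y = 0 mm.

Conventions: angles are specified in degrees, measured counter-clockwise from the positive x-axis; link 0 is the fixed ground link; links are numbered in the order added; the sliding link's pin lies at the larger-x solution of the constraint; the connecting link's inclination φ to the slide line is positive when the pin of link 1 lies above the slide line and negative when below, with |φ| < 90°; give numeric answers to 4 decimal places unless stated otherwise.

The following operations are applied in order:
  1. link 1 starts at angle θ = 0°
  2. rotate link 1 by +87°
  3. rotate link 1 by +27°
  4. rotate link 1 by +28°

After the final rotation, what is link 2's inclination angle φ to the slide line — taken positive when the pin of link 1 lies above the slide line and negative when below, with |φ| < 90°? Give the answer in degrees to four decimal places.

geometry: r = 23 mm, L = 260 mm, e = 0 mm; θ starts at 0°
rotate link 1 by +87°: θ ← 0° +87° = 87°
rotate link 1 by +27°: θ ← 87° +27° = 114°
rotate link 1 by +28°: θ ← 114° +28° = 142°
h = r sin θ − e = 14.160214 − 0 = 14.160214
sin φ = h / L = 14.160214 / 260 = 0.05446236
φ = arcsin(0.05446236) = 3.122008°

3.1220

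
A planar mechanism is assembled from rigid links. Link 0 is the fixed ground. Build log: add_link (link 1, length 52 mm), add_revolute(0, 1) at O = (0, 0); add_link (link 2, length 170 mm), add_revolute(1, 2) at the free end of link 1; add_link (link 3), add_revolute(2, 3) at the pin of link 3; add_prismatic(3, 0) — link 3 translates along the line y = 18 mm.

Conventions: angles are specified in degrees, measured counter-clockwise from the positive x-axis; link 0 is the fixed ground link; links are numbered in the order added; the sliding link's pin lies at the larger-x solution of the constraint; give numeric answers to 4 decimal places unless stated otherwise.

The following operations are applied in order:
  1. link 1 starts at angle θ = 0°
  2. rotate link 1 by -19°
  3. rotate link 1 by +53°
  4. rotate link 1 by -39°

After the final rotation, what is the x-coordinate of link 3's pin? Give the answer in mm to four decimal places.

geometry: r = 52 mm, L = 170 mm, e = 18 mm; θ starts at 0°
rotate link 1 by -19°: θ ← 0° -19° = -19°
rotate link 1 by +53°: θ ← -19° +53° = 34°
rotate link 1 by -39°: θ ← 34° -39° = -5°
crank pin P = (r cos θ, r sin θ) = (51.802124, -4.532099)
h = r sin θ − e = -4.532099 − 18 = -22.532099
x = r cos θ + √(L² − h²) = 51.802124 + 168.500162 = 220.302286

220.3023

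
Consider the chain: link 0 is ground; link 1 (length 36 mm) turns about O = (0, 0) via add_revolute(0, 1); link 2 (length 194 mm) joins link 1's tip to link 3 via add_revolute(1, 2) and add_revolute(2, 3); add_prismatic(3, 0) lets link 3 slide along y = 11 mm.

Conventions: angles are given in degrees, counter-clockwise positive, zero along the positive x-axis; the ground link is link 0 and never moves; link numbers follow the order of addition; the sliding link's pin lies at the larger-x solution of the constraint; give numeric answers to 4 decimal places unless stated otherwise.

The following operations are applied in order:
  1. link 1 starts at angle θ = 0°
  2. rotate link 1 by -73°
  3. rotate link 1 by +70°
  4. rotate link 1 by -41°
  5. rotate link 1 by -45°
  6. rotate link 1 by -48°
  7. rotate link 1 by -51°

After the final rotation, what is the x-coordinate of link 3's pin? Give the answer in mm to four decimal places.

geometry: r = 36 mm, L = 194 mm, e = 11 mm; θ starts at 0°
rotate link 1 by -73°: θ ← 0° -73° = -73°
rotate link 1 by +70°: θ ← -73° +70° = -3°
rotate link 1 by -41°: θ ← -3° -41° = -44°
rotate link 1 by -45°: θ ← -44° -45° = -89°
rotate link 1 by -48°: θ ← -89° -48° = -137°
rotate link 1 by -51°: θ ← -137° -51° = -188°
crank pin P = (r cos θ, r sin θ) = (-35.649650, 5.010232)
h = r sin θ − e = 5.010232 − 11 = -5.989768
x = r cos θ + √(L² − h²) = -35.649650 + 193.907511 = 158.257860

158.2579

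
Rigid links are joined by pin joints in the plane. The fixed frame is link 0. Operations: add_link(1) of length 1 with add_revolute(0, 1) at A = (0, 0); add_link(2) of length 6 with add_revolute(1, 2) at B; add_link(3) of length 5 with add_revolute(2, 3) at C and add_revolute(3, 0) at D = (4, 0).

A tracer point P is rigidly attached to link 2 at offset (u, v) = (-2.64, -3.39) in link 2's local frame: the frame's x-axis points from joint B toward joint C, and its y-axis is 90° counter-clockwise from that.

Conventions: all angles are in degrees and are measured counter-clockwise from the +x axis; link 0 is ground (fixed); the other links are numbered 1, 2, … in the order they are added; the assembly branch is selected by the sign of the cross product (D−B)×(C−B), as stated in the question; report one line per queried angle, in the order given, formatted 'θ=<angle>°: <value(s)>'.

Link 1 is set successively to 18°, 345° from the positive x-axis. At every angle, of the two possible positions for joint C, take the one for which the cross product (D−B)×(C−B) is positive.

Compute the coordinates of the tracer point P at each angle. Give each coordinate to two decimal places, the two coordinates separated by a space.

A=(0,0), D=(4.00,0)
θ=18°: B = A + 1.00·(cos18°, sin18°) = (0.9511, 0.3090)
θ=18°: |BD| = 3.0646
θ=18°: circle(B,6.00) ∩ circle(D,5.00): a=3.3270, h=4.9931
θ=18°:   candidates: C₊=(4.7646,4.9412) cross=15.302; C₋=(3.7576,-4.9941) cross=-15.302
θ=18°:   branch + wants cross > 0 → take C=(4.7646,4.9412) (cross=15.302)
θ=18°: ex = (C−B)/|BC| = (0.6356,0.7720); ey = (-0.7720,0.6356)
θ=18°: P = B + -2.64·ex + -3.39·ey = (1.8903,-3.8838)
θ=345°: B = A + 1.00·(cos345°, sin345°) = (0.9659, -0.2588)
θ=345°: |BD| = 3.0451
θ=345°: circle(B,6.00) ∩ circle(D,5.00): a=3.3287, h=4.9919
θ=345°:   candidates: C₊=(3.8583,4.9980) cross=15.201; C₋=(4.7069,-4.9498) cross=-15.201
θ=345°:   branch + wants cross > 0 → take C=(3.8583,4.9980) (cross=15.201)
θ=345°: ex = (C−B)/|BC| = (0.4821,0.8761); ey = (-0.8761,0.4821)
θ=345°: P = B + -2.64·ex + -3.39·ey = (2.6634,-4.2060)

θ=18°: 1.89 -3.88
θ=345°: 2.66 -4.21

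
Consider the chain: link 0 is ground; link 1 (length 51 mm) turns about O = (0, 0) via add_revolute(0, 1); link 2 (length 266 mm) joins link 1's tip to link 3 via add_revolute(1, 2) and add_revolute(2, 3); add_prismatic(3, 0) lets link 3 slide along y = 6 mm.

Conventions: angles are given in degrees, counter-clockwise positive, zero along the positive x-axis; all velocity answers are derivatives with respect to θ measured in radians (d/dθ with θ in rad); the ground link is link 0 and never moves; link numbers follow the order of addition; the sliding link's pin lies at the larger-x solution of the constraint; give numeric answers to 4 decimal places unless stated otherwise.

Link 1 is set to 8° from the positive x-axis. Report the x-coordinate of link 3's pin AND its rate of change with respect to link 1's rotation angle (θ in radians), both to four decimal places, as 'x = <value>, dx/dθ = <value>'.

geometry: r = 51 mm, L = 266 mm, e = 6 mm
crank pin P = (r cos θ, r sin θ) = (50.503672, 7.097828)
h = r sin θ − e = 7.097828 − 6 = 1.097828
x = r cos θ + √(L² − h²) = 50.503672 + 265.997735 = 316.501406
dx/dθ = −r sin θ − h·r cos θ/√(L² − h²) (θ in radians; h = 1.097828) = -7.306267

x = 316.5014, dx/dθ = -7.3063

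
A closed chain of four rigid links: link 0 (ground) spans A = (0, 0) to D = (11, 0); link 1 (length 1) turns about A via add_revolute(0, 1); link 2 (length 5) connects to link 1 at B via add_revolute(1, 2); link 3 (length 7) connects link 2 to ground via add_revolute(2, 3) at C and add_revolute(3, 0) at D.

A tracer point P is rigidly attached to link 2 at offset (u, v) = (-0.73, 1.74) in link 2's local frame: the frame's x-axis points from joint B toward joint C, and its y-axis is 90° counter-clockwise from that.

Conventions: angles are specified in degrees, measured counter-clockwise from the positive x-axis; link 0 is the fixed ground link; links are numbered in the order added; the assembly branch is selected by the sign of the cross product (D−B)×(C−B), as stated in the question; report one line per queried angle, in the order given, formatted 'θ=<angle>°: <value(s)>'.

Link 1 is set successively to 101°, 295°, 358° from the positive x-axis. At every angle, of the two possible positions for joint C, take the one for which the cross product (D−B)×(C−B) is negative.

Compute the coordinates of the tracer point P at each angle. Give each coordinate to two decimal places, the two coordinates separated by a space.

A=(0,0), D=(11.00,0)
θ=101°: B = A + 1.00·(cos101°, sin101°) = (-0.1908, 0.9816)
θ=101°: |BD| = 11.2338
θ=101°: circle(B,5.00) ∩ circle(D,7.00): a=4.5487, h=2.0759
θ=101°:   candidates: C₊=(4.5219,2.6521) cross=23.321; C₋=(4.1591,-1.4838) cross=-23.321
θ=101°:   branch - wants cross < 0 → take C=(4.1591,-1.4838) (cross=-23.321)
θ=101°: ex = (C−B)/|BC| = (0.8700,-0.4931); ey = (0.4931,0.8700)
θ=101°: P = B + -0.73·ex + 1.74·ey = (0.0321,2.8553)
θ=295°: B = A + 1.00·(cos295°, sin295°) = (0.4226, -0.9063)
θ=295°: |BD| = 10.6161
θ=295°: circle(B,5.00) ∩ circle(D,7.00): a=4.1777, h=2.7471
θ=295°:   candidates: C₊=(4.3506,2.1874) cross=29.164; C₋=(4.8196,-3.2867) cross=-29.164
θ=295°:   branch - wants cross < 0 → take C=(4.8196,-3.2867) (cross=-29.164)
θ=295°: ex = (C−B)/|BC| = (0.8794,-0.4761); ey = (0.4761,0.8794)
θ=295°: P = B + -0.73·ex + 1.74·ey = (0.6091,0.9714)
θ=358°: B = A + 1.00·(cos358°, sin358°) = (0.9994, -0.0349)
θ=358°: |BD| = 10.0007
θ=358°: circle(B,5.00) ∩ circle(D,7.00): a=3.8004, h=3.2491
θ=358°:   candidates: C₊=(4.7884,3.2275) cross=32.493; C₋=(4.8111,-3.2707) cross=-32.493
θ=358°:   branch - wants cross < 0 → take C=(4.8111,-3.2707) (cross=-32.493)
θ=358°: ex = (C−B)/|BC| = (0.7623,-0.6472); ey = (0.6472,0.7623)
θ=358°: P = B + -0.73·ex + 1.74·ey = (1.5690,1.7640)

θ=101°: 0.03 2.86
θ=295°: 0.61 0.97
θ=358°: 1.57 1.76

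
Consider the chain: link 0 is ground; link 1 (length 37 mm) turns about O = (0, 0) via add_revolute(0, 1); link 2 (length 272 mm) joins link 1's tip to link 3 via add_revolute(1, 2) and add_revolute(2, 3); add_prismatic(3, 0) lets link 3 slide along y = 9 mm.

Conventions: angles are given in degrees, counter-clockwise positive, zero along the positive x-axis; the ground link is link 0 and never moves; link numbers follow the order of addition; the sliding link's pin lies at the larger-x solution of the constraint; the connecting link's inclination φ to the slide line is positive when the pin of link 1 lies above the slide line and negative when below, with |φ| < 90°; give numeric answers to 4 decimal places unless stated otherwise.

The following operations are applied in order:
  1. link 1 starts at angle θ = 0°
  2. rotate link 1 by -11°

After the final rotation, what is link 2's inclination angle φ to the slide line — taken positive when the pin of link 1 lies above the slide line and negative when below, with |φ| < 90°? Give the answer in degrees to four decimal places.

geometry: r = 37 mm, L = 272 mm, e = 9 mm; θ starts at 0°
rotate link 1 by -11°: θ ← 0° -11° = -11°
h = r sin θ − e = -7.059933 − 9 = -16.059933
sin φ = h / L = -16.059933 / 272 = -0.05904387
φ = arcsin(-0.05904387) = -3.384933°

-3.3849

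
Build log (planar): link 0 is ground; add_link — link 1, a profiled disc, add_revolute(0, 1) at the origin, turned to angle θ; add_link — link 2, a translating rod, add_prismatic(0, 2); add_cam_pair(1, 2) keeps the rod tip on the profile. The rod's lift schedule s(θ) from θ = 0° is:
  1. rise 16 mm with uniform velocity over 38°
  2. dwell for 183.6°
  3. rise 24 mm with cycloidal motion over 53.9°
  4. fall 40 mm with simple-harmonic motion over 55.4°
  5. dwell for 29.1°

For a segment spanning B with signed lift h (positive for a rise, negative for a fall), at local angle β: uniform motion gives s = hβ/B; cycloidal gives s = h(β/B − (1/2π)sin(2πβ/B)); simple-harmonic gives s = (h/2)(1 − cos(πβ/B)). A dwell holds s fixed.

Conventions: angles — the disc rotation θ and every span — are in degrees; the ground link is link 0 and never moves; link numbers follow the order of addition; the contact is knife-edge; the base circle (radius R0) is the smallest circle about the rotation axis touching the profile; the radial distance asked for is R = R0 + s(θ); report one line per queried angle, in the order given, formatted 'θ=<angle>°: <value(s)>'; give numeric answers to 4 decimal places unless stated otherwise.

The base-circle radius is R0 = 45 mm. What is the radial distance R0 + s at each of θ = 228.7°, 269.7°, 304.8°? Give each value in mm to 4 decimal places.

seg 1 [0°–38°] uniform, h=16: full span → s += 16 → s = 16.0000
seg 2 [38°–221.6°] dwell: s stays 16.0000
seg 3 [221.6°–275.5°] cycloidal, h=24: θ=228.7° here. β=7.1, B=53.9. 24·(0.1317 − sin(2π·0.1317)/(2π)) = 0.3488 → s = 16.3488
seg 3 [221.6°–275.5°] cycloidal, h=24: θ=269.7° here. β=48.1, B=53.9. 24·(0.8924 − sin(2π·0.8924)/(2π)) = 23.8077 → s = 39.8077
seg 3 [221.6°–275.5°] cycloidal, h=24: full span → s += 24 → s = 40.0000
seg 4 [275.5°–330.9°] simple-harmonic, h=-40: θ=304.8° here. β=29.3, B=55.4. -40/2·(1 − cos(π·0.5289)) = -21.8121 → s = 18.1879
θ=228.7°: R = R0 + s = 45 + 16.3488 = 61.3488
θ=269.7°: R = R0 + s = 45 + 39.8077 = 84.8077
θ=304.8°: R = R0 + s = 45 + 18.1879 = 63.1879

θ=228.7°: 61.3488
θ=269.7°: 84.8077
θ=304.8°: 63.1879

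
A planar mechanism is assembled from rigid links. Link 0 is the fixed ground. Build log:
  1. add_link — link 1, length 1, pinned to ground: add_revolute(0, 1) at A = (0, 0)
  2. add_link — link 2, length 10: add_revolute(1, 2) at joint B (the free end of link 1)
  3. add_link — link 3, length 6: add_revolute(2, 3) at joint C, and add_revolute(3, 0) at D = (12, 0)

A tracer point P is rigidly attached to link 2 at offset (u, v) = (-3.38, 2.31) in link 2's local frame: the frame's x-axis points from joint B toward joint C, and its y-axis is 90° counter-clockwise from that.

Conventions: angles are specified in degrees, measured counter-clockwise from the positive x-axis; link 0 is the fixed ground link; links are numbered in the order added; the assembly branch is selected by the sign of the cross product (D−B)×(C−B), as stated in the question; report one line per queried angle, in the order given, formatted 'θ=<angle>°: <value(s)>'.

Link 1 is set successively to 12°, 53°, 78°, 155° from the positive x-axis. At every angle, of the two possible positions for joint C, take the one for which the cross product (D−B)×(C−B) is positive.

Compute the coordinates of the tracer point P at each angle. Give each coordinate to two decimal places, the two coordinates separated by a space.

A=(0,0), D=(12.00,0)
θ=12°: B = A + 1.00·(cos12°, sin12°) = (0.9781, 0.2079)
θ=12°: |BD| = 11.0238
θ=12°: circle(B,10.00) ∩ circle(D,6.00): a=8.4147, h=5.4030
θ=12°:   candidates: C₊=(9.4933,5.4513) cross=59.562; C₋=(9.2895,-5.3528) cross=-59.562
θ=12°:   branch + wants cross > 0 → take C=(9.4933,5.4513) (cross=59.562)
θ=12°: ex = (C−B)/|BC| = (0.8515,0.5243); ey = (-0.5243,0.8515)
θ=12°: P = B + -3.38·ex + 2.31·ey = (-3.1112,0.4027)
θ=53°: B = A + 1.00·(cos53°, sin53°) = (0.6018, 0.7986)
θ=53°: |BD| = 11.4261
θ=53°: circle(B,10.00) ∩ circle(D,6.00): a=8.5137, h=5.2457
θ=53°:   candidates: C₊=(9.4613,5.4365) cross=59.938; C₋=(8.7280,-5.0293) cross=-59.938
θ=53°:   branch + wants cross > 0 → take C=(9.4613,5.4365) (cross=59.938)
θ=53°: ex = (C−B)/|BC| = (0.8859,0.4638); ey = (-0.4638,0.8859)
θ=53°: P = B + -3.38·ex + 2.31·ey = (-3.4640,1.2776)
θ=78°: B = A + 1.00·(cos78°, sin78°) = (0.2079, 0.9781)
θ=78°: |BD| = 11.8326
θ=78°: circle(B,10.00) ∩ circle(D,6.00): a=8.6207, h=5.0679
θ=78°:   candidates: C₊=(9.2180,5.3161) cross=59.966; C₋=(8.3802,-4.7851) cross=-59.966
θ=78°:   branch + wants cross > 0 → take C=(9.2180,5.3161) (cross=59.966)
θ=78°: ex = (C−B)/|BC| = (0.9010,0.4338); ey = (-0.4338,0.9010)
θ=78°: P = B + -3.38·ex + 2.31·ey = (-3.8396,1.5933)
θ=155°: B = A + 1.00·(cos155°, sin155°) = (-0.9063, 0.4226)
θ=155°: |BD| = 12.9132
θ=155°: circle(B,10.00) ∩ circle(D,6.00): a=8.9347, h=4.4912
θ=155°:   candidates: C₊=(8.1706,4.6190) cross=57.996; C₋=(7.8766,-4.3586) cross=-57.996
θ=155°:   branch + wants cross > 0 → take C=(8.1706,4.6190) (cross=57.996)
θ=155°: ex = (C−B)/|BC| = (0.9077,0.4196); ey = (-0.4196,0.9077)
θ=155°: P = B + -3.38·ex + 2.31·ey = (-4.9437,1.1010)

θ=12°: -3.11 0.40
θ=53°: -3.46 1.28
θ=78°: -3.84 1.59
θ=155°: -4.94 1.10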